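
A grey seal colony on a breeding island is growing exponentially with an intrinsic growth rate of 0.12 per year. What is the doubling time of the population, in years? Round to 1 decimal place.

Doubling time t_d = ln(2)/r = 0.6931/0.12 = 5.7762.

5.8 years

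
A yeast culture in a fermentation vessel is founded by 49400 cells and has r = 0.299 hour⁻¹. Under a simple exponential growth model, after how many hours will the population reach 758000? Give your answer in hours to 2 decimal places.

9.13 hours

Set N₀·e^(rt) = 758000: e^(0.299·t) = 758000/49400 = 15.344.
0.299·t = ln(15.344) = 2.7307, so t = 2.7307/0.299 = 9.1329.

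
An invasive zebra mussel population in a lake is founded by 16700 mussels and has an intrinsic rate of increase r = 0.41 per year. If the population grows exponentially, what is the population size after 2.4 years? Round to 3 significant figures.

44700 mussels

N(t) = N₀·e^(rt) = 16700 × e^(0.41×2.4) = 16700 × e^0.984.
e^0.984 ≈ 2.6751, so N ≈ 16700 × 2.6751 = 44674.8.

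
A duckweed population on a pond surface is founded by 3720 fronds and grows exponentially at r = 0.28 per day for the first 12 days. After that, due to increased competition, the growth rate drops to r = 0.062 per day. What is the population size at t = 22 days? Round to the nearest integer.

199083 fronds

Phase 1: N(12) = 3720·e^(0.28×12) = 3720·e^3.36 = 107096.
Phase 2 runs for 22 − 12 = 10 days at r = 0.062.
N(22) = 107096·e^(0.062×10) = 107096·e^0.62 = 199083.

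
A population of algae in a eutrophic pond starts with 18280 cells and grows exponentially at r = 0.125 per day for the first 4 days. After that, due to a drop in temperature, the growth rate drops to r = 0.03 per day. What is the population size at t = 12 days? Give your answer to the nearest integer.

38314 cells

Phase 1: N(4) = 18280·e^(0.125×4) = 18280·e^0.5 = 30138.6.
Phase 2 runs for 12 − 4 = 8 days at r = 0.03.
N(12) = 30138.6·e^(0.03×8) = 30138.6·e^0.24 = 38313.7.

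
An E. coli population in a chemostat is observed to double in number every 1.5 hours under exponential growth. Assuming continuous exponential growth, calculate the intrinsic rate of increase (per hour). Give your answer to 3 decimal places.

r = ln(2)/t_d = 0.6931/1.5 = 0.4621.

0.462 per hour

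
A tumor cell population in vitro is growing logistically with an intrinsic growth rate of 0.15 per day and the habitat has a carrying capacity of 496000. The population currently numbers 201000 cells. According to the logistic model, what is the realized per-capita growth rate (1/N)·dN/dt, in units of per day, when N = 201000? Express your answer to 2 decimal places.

(1/N)·dN/dt = r(1 − N/K) = 0.15 × (1 − 201000/496000).
= 0.15 × 0.59476 = 0.089214.

0.09 per day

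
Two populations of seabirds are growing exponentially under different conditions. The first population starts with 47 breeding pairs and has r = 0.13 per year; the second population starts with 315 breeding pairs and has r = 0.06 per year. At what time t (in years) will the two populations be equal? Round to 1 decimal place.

27.2 years

Set 47·e^(0.13t) = 315·e^(0.06t).
e^((0.13 − 0.06)t) = 315/47 → e^(0.07·t) = 6.7021.
0.07·t = ln(6.7021) = 1.9024, so t = 1.9024/0.07 = 27.178.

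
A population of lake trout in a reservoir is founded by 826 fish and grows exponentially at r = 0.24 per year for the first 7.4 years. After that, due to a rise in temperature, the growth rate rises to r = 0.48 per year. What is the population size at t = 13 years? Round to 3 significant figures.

71700 fish

Phase 1: N(7.4) = 826·e^(0.24×7.4) = 826·e^1.776 = 4878.51.
Phase 2 runs for 13 − 7.4 = 5.6 years at r = 0.48.
N(13) = 4878.51·e^(0.48×5.6) = 4878.51·e^2.688 = 71725.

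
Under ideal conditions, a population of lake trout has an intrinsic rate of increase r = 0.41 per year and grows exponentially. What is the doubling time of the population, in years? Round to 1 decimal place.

1.7 years

Doubling time t_d = ln(2)/r = 0.6931/0.41 = 1.6906.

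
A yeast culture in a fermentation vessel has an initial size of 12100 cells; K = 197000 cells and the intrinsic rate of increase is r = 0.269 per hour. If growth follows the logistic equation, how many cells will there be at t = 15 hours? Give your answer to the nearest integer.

155087 cells

A = (K − N₀)/N₀ = (197000 − 12100)/12100 = 15.281.
N(t) = K/(1 + A·e^(−rt)) = 197000/(1 + 15.281×e^(−0.269×15)).
e^(−4.035) = 0.017686; denominator = 1 + 15.281×0.017686 = 1.2703.
N = 197000/1.2703 = 155087.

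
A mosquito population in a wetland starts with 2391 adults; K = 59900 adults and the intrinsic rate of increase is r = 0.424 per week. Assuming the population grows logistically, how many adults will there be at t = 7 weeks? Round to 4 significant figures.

A = (K − N₀)/N₀ = (59900 − 2391)/2391 = 24.052.
N(t) = K/(1 + A·e^(−rt)) = 59900/(1 + 24.052×e^(−0.424×7)).
e^(−2.968) = 0.051406; denominator = 1 + 24.052×0.051406 = 2.2364.
N = 59900/2.2364 = 26783.7.

26780 adults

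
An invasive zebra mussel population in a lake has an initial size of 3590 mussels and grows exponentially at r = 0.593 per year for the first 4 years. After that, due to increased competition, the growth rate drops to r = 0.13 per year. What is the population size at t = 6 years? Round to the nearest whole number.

Phase 1: N(4) = 3590·e^(0.593×4) = 3590·e^2.372 = 38480.5.
Phase 2 runs for 6 − 4 = 2 years at r = 0.13.
N(6) = 38480.5·e^(0.13×2) = 38480.5·e^0.26 = 49906.5.

49907 mussels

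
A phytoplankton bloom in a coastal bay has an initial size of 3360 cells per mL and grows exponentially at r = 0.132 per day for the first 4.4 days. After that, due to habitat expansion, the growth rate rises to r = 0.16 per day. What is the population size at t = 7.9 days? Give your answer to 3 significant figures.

10500 cells per mL

Phase 1: N(4.4) = 3360·e^(0.132×4.4) = 3360·e^0.5808 = 6005.89.
Phase 2 runs for 7.9 − 4.4 = 3.5 days at r = 0.16.
N(7.9) = 6005.89·e^(0.16×3.5) = 6005.89·e^0.56 = 10514.3.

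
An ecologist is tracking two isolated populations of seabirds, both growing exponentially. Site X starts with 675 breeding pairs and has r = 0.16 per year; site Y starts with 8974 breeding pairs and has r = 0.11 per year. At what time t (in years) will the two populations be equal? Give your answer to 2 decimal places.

Set 675·e^(0.16t) = 8974·e^(0.11t).
e^((0.16 − 0.11)t) = 8974/675 → e^(0.05·t) = 13.295.
0.05·t = ln(13.295) = 2.5874, so t = 2.5874/0.05 = 51.747.

51.75 years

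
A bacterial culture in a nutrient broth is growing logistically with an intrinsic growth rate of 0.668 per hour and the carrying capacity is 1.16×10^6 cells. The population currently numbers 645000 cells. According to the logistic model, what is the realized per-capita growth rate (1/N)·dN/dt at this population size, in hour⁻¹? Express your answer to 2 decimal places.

(1/N)·dN/dt = r(1 − N/K) = 0.668 × (1 − 645000/1.16×10^6).
= 0.668 × 0.44397 = 0.29657.

0.30 per hour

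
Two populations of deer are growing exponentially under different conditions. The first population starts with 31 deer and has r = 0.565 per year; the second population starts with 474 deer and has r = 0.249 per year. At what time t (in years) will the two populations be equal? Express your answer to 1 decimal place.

Set 31·e^(0.565t) = 474·e^(0.249t).
e^((0.565 − 0.249)t) = 474/31 → e^(0.316·t) = 15.29.
0.316·t = ln(15.29) = 2.7272, so t = 2.7272/0.316 = 8.6304.

8.6 years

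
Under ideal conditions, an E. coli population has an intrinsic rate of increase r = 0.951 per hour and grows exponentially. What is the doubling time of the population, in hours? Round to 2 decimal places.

Doubling time t_d = ln(2)/r = 0.6931/0.951 = 0.72886.

0.73 hours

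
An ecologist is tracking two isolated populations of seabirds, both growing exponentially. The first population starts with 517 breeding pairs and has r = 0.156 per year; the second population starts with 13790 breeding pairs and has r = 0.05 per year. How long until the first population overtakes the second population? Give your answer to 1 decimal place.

Set 517·e^(0.156t) = 13790·e^(0.05t).
e^((0.156 − 0.05)t) = 13790/517 → e^(0.106·t) = 26.673.
0.106·t = ln(26.673) = 3.2837, so t = 3.2837/0.106 = 30.978.

31.0 years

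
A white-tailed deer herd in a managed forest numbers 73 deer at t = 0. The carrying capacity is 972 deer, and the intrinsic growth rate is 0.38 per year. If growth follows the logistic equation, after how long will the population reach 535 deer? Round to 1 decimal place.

7.1 years

A = (K − N₀)/N₀ = (972 − 73)/73 = 12.315.
Solve 972/(1 + 12.315·e^(−0.38t)) = 535: 1 + 12.315·e^(−0.38t) = 1.8168, so e^(−0.38t) = 0.0663271.
−0.38·t = ln(0.0663271) = -2.7132, so t = 2.7132/0.38 = 7.1399.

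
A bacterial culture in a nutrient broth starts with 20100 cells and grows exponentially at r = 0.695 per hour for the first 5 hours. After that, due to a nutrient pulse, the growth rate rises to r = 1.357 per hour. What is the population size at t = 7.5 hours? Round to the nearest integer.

Phase 1: N(5) = 20100·e^(0.695×5) = 20100·e^3.475 = 649186.
Phase 2 runs for 7.5 − 5 = 2.5 hours at r = 1.357.
N(7.5) = 649186·e^(1.357×2.5) = 649186·e^3.393 = 1.930694×10^7.

19306938 cells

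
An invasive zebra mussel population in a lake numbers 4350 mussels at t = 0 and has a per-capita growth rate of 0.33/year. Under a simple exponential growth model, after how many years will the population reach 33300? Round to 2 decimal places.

Set N₀·e^(rt) = 33300: e^(0.33·t) = 33300/4350 = 7.6552.
0.33·t = ln(7.6552) = 2.0354, so t = 2.0354/0.33 = 6.1678.

6.17 years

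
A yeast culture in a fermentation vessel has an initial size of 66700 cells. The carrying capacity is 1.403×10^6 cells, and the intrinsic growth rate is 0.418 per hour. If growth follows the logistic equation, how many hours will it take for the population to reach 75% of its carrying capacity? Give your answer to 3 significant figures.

9.80 hours

A = (K − N₀)/N₀ = (1.403×10^6 − 66700)/66700 = 20.034.
Solve 1.403×10^6/(1 + 20.034·e^(−0.418t)) = 1.05225×10^6: 1 + 20.034·e^(−0.418t) = 1.3333, so e^(−0.418t) = 0.016638.
−0.418·t = ln(0.016638) = -4.0961, so t = 4.0961/0.418 = 9.7992.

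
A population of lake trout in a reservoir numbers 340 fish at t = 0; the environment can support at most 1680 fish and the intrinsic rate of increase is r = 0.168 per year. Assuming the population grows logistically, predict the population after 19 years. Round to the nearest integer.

A = (K − N₀)/N₀ = (1680 − 340)/340 = 3.9412.
N(t) = K/(1 + A·e^(−rt)) = 1680/(1 + 3.9412×e^(−0.168×19)).
e^(−3.192) = 0.04109; denominator = 1 + 3.9412×0.04109 = 1.1619.
N = 1680/1.1619 = 1445.86.

1446 fish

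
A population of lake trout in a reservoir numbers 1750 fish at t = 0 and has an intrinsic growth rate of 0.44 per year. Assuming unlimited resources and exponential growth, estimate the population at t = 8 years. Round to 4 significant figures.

59120 fish

N(t) = N₀·e^(rt) = 1750 × e^(0.44×8) = 1750 × e^3.52.
e^3.52 ≈ 33.784, so N ≈ 1750 × 33.784 = 59122.7.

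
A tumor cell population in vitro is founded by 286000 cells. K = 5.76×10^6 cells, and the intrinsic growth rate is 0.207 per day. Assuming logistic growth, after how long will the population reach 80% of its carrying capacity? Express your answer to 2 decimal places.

20.96 days

A = (K − N₀)/N₀ = (5.76×10^6 − 286000)/286000 = 19.14.
Solve 5.76×10^6/(1 + 19.14·e^(−0.207t)) = 4.608×10^6: 1 + 19.14·e^(−0.207t) = 1.25, so e^(−0.207t) = 0.0130617.
−0.207·t = ln(0.0130617) = -4.3381, so t = 4.3381/0.207 = 20.957.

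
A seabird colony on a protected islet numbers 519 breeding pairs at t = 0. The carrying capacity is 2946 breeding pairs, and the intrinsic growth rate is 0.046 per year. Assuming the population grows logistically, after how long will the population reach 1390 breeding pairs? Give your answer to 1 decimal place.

31.1 years

A = (K − N₀)/N₀ = (2946 − 519)/519 = 4.6763.
Solve 2946/(1 + 4.6763·e^(−0.046t)) = 1390: 1 + 4.6763·e^(−0.046t) = 2.1194, so e^(−0.046t) = 0.239382.
−0.046·t = ln(0.239382) = -1.4297, so t = 1.4297/0.046 = 31.08.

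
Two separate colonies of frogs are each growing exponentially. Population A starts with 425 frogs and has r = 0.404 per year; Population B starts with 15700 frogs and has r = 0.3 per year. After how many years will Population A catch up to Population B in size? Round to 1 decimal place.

Set 425·e^(0.404t) = 15700·e^(0.3t).
e^((0.404 − 0.3)t) = 15700/425 → e^(0.104·t) = 36.941.
0.104·t = ln(36.941) = 3.6093, so t = 3.6093/0.104 = 34.705.

34.7 years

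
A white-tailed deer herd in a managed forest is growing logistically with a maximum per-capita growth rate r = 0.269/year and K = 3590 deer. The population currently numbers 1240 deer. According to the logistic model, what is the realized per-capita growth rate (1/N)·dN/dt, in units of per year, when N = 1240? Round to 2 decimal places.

0.18 per year

(1/N)·dN/dt = r(1 − N/K) = 0.269 × (1 − 1240/3590).
= 0.269 × 0.6546 = 0.17609.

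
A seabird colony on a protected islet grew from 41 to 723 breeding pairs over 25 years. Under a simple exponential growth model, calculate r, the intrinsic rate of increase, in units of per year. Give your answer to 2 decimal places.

From N(t) = N₀·e^(rt): e^(r·25) = 723/41 = 17.634.
r·25 = ln(17.634) = 2.8698, so r = 2.8698/25 = 0.11479.

0.11 per year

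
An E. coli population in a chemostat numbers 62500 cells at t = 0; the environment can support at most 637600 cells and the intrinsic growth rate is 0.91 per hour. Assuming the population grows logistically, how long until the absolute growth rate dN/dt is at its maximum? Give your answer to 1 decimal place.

2.4 hours

Logistic growth is fastest at N = K/2 = 318800.
A = (K − N₀)/N₀ = 9.2016. Set K/(1 + A·e^(−rt)) = K/2 → A·e^(−rt) = 1.
e^(−0.91t) = 1/9.2016 = 0.108677, so t = ln(9.2016)/0.91 = 2.2194/0.91 = 2.4389.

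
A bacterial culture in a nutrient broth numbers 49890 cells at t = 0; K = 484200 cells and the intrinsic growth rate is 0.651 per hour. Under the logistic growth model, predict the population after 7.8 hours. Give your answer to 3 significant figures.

459000 cells

A = (K − N₀)/N₀ = (484200 − 49890)/49890 = 8.7054.
N(t) = K/(1 + A·e^(−rt)) = 484200/(1 + 8.7054×e^(−0.651×7.8)).
e^(−5.078) = 0.0062336; denominator = 1 + 8.7054×0.0062336 = 1.0543.
N = 484200/1.0543 = 459277.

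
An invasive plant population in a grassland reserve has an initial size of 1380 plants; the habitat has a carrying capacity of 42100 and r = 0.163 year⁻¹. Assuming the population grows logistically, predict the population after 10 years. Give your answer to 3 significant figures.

A = (K − N₀)/N₀ = (42100 − 1380)/1380 = 29.507.
N(t) = K/(1 + A·e^(−rt)) = 42100/(1 + 29.507×e^(−0.163×10)).
e^(−1.63) = 0.19593; denominator = 1 + 29.507×0.19593 = 6.7813.
N = 42100/6.7813 = 6208.21.

6210 plants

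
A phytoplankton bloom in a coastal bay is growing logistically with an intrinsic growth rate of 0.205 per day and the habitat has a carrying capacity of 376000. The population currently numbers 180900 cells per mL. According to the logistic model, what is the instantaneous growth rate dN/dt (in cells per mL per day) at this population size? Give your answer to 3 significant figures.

dN/dt = rN(1 − N/K) = 0.205 × 180900 × (1 − 180900/376000).
1 − 180900/376000 = 0.51888; dN/dt = 0.205 × 180900 × 0.51888 = 19243.

19200 cells per mL per day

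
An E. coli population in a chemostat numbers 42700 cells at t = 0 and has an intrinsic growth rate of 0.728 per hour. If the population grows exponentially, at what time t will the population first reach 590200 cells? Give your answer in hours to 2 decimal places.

3.61 hours

Set N₀·e^(rt) = 590200: e^(0.728·t) = 590200/42700 = 13.822.
0.728·t = ln(13.822) = 2.6263, so t = 2.6263/0.728 = 3.6075.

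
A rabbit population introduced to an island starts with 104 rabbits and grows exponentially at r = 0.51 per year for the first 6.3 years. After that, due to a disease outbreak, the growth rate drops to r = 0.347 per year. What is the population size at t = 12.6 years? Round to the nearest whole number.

23006 rabbits

Phase 1: N(6.3) = 104·e^(0.51×6.3) = 104·e^3.213 = 2584.77.
Phase 2 runs for 12.6 − 6.3 = 6.3 years at r = 0.347.
N(12.6) = 2584.77·e^(0.347×6.3) = 2584.77·e^2.186 = 23005.6.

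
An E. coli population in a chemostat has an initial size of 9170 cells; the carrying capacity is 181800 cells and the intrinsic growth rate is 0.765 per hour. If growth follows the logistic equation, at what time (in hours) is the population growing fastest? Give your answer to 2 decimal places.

3.84 hours

Logistic growth is fastest at N = K/2 = 90900.
A = (K − N₀)/N₀ = 18.826. Set K/(1 + A·e^(−rt)) = K/2 → A·e^(−rt) = 1.
e^(−0.765t) = 1/18.826 = 0.0531194, so t = ln(18.826)/0.765 = 2.9352/0.765 = 3.8369.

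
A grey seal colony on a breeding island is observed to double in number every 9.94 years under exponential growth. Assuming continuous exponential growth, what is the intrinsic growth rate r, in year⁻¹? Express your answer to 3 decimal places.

r = ln(2)/t_d = 0.6931/9.94 = 0.069733.

0.070 per year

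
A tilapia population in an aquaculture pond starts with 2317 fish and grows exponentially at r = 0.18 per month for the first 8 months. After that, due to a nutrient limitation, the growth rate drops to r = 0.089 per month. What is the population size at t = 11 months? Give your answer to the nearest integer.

Phase 1: N(8) = 2317·e^(0.18×8) = 2317·e^1.44 = 9779.35.
Phase 2 runs for 11 − 8 = 3 months at r = 0.089.
N(11) = 9779.35·e^(0.089×3) = 9779.35·e^0.267 = 12772.2.

12772 fish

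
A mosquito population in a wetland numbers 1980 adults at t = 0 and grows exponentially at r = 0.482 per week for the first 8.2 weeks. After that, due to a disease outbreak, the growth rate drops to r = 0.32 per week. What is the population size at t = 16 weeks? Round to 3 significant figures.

1250000 adults

Phase 1: N(8.2) = 1980·e^(0.482×8.2) = 1980·e^3.952 = 103079.
Phase 2 runs for 16 − 8.2 = 7.8 weeks at r = 0.32.
N(16) = 103079·e^(0.32×7.8) = 103079·e^2.496 = 1.250748×10^6.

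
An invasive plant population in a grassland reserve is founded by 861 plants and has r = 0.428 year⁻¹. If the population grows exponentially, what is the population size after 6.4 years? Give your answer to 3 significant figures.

N(t) = N₀·e^(rt) = 861 × e^(0.428×6.4) = 861 × e^2.739.
e^2.739 ≈ 15.475, so N ≈ 861 × 15.475 = 13323.6.

13300 plants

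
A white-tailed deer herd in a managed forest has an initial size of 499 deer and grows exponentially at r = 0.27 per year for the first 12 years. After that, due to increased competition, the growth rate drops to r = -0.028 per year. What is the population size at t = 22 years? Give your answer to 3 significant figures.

9630 deer

Phase 1: N(12) = 499·e^(0.27×12) = 499·e^3.24 = 12741.3.
Phase 2 runs for 22 − 12 = 10 years at r = -0.028.
N(22) = 12741.3·e^(-0.028×10) = 12741.3·e^-0.28 = 9629.69.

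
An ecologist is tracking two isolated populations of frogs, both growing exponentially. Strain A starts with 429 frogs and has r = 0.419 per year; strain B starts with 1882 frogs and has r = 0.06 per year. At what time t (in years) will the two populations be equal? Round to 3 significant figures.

4.12 years

Set 429·e^(0.419t) = 1882·e^(0.06t).
e^((0.419 − 0.06)t) = 1882/429 → e^(0.359·t) = 4.3869.
0.359·t = ln(4.3869) = 1.4786, so t = 1.4786/0.359 = 4.1188.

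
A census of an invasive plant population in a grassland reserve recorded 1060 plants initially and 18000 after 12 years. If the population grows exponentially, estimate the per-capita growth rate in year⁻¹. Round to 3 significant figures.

From N(t) = N₀·e^(rt): e^(r·12) = 18000/1060 = 16.981.
r·12 = ln(16.981) = 2.8321, so r = 2.8321/12 = 0.23601.

0.236 per year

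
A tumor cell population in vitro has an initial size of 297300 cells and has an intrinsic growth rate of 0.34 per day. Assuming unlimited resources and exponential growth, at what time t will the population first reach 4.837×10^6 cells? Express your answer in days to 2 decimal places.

8.20 days

Set N₀·e^(rt) = 4.837×10^6: e^(0.34·t) = 4.837×10^6/297300 = 16.27.
0.34·t = ln(16.27) = 2.7893, so t = 2.7893/0.34 = 8.2038.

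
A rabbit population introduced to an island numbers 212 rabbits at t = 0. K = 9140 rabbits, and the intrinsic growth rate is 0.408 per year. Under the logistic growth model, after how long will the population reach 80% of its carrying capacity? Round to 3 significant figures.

A = (K − N₀)/N₀ = (9140 − 212)/212 = 42.113.
Solve 9140/(1 + 42.113·e^(−0.408t)) = 7312: 1 + 42.113·e^(−0.408t) = 1.25, so e^(−0.408t) = 0.00593638.
−0.408·t = ln(0.00593638) = -5.1267, so t = 5.1267/0.408 = 12.565.

12.6 years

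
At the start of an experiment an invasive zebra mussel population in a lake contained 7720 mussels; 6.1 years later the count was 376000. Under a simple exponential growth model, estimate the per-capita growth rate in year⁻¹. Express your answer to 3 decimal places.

0.637 per year

From N(t) = N₀·e^(rt): e^(r·6.1) = 376000/7720 = 48.705.
r·6.1 = ln(48.705) = 3.8858, so r = 3.8858/6.1 = 0.63701.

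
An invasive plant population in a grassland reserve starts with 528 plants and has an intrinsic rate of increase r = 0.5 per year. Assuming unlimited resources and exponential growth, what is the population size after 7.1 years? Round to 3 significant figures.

N(t) = N₀·e^(rt) = 528 × e^(0.5×7.1) = 528 × e^3.55.
e^3.55 ≈ 34.813, so N ≈ 528 × 34.813 = 18381.4.

18400 plants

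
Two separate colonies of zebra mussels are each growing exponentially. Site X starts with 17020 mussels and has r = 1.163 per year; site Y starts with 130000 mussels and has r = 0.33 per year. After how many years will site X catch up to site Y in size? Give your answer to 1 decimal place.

Set 17020·e^(1.163t) = 130000·e^(0.33t).
e^((1.163 − 0.33)t) = 130000/17020 → e^(0.833·t) = 7.6381.
0.833·t = ln(7.6381) = 2.0331, so t = 2.0331/0.833 = 2.4408.

2.4 years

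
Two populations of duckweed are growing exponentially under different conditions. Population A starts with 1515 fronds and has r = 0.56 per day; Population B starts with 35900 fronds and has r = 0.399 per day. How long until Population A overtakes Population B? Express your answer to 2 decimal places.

19.66 days

Set 1515·e^(0.56t) = 35900·e^(0.399t).
e^((0.56 − 0.399)t) = 35900/1515 → e^(0.161·t) = 23.696.
0.161·t = ln(23.696) = 3.1653, so t = 3.1653/0.161 = 19.66.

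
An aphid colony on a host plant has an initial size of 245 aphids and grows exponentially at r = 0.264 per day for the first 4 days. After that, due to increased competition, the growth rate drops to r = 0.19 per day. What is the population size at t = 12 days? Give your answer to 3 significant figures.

3220 aphids

Phase 1: N(4) = 245·e^(0.264×4) = 245·e^1.056 = 704.338.
Phase 2 runs for 12 − 4 = 8 days at r = 0.19.
N(12) = 704.338·e^(0.19×8) = 704.338·e^1.52 = 3220.39.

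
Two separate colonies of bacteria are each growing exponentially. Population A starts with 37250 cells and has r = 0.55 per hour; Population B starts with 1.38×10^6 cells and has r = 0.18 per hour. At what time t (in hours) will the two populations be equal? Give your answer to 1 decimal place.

Set 37250·e^(0.55t) = 1.38×10^6·e^(0.18t).
e^((0.55 − 0.18)t) = 1.38×10^6/37250 → e^(0.37·t) = 37.047.
0.37·t = ln(37.047) = 3.6122, so t = 3.6122/0.37 = 9.7627.

9.8 hours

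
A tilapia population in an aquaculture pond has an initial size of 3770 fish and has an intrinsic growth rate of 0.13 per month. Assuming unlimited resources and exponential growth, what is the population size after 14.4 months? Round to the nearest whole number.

N(t) = N₀·e^(rt) = 3770 × e^(0.13×14.4) = 3770 × e^1.872.
e^1.872 ≈ 6.5013, so N ≈ 3770 × 6.5013 = 24509.8.

24510 fish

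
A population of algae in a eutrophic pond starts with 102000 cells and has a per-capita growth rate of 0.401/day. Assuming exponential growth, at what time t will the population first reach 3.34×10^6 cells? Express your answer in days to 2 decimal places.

Set N₀·e^(rt) = 3.34×10^6: e^(0.401·t) = 3.34×10^6/102000 = 32.745.
0.401·t = ln(32.745) = 3.4888, so t = 3.4888/0.401 = 8.7001.

8.70 days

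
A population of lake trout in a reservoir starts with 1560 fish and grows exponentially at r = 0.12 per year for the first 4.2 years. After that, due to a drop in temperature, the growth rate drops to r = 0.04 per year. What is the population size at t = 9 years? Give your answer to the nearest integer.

3129 fish

Phase 1: N(4.2) = 1560·e^(0.12×4.2) = 1560·e^0.504 = 2582.31.
Phase 2 runs for 9 − 4.2 = 4.8 years at r = 0.04.
N(9) = 2582.31·e^(0.04×4.8) = 2582.31·e^0.192 = 3128.91.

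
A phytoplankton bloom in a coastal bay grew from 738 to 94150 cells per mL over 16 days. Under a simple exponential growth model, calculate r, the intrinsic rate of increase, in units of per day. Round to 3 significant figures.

0.303 per day

From N(t) = N₀·e^(rt): e^(r·16) = 94150/738 = 127.57.
r·16 = ln(127.57) = 4.8487, so r = 4.8487/16 = 0.30304.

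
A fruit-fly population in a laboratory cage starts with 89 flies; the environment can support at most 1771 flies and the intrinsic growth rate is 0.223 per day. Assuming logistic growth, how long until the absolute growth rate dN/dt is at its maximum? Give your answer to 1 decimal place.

13.2 days

Logistic growth is fastest at N = K/2 = 885.5.
A = (K − N₀)/N₀ = 18.899. Set K/(1 + A·e^(−rt)) = K/2 → A·e^(−rt) = 1.
e^(−0.223t) = 1/18.899 = 0.0529132, so t = ln(18.899)/0.223 = 2.9391/0.223 = 13.18.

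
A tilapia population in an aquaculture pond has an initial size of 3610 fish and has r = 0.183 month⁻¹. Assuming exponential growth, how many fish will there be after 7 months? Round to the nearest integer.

N(t) = N₀·e^(rt) = 3610 × e^(0.183×7) = 3610 × e^1.281.
e^1.281 ≈ 3.6002, so N ≈ 3610 × 3.6002 = 12996.9.

12997 fish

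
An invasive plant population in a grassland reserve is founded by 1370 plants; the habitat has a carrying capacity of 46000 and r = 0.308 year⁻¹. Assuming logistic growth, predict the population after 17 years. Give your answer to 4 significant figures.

A = (K − N₀)/N₀ = (46000 − 1370)/1370 = 32.577.
N(t) = K/(1 + A·e^(−rt)) = 46000/(1 + 32.577×e^(−0.308×17)).
e^(−5.236) = 0.0053215; denominator = 1 + 32.577×0.0053215 = 1.1734.
N = 46000/1.1734 = 39203.8.

39200 plants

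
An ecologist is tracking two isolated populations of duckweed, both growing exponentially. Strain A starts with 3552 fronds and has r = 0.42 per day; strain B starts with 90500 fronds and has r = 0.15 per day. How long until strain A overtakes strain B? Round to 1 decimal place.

12.0 days

Set 3552·e^(0.42t) = 90500·e^(0.15t).
e^((0.42 − 0.15)t) = 90500/3552 → e^(0.27·t) = 25.479.
0.27·t = ln(25.479) = 3.2378, so t = 3.2378/0.27 = 11.992.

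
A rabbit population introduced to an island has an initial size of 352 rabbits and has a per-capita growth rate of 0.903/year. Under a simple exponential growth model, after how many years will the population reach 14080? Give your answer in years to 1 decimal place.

Set N₀·e^(rt) = 14080: e^(0.903·t) = 14080/352 = 40.
0.903·t = ln(40) = 3.6889, so t = 3.6889/0.903 = 4.0851.

4.1 years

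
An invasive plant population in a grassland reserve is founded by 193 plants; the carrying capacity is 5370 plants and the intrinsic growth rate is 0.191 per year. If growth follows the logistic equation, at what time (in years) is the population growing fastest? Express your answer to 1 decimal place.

Logistic growth is fastest at N = K/2 = 2685.
A = (K − N₀)/N₀ = 26.824. Set K/(1 + A·e^(−rt)) = K/2 → A·e^(−rt) = 1.
e^(−0.191t) = 1/26.824 = 0.0372803, so t = ln(26.824)/0.191 = 3.2893/0.191 = 17.221.

17.2 years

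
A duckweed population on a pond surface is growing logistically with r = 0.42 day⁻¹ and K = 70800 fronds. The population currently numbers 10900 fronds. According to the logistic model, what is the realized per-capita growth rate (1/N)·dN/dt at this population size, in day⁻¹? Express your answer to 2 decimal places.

(1/N)·dN/dt = r(1 − N/K) = 0.42 × (1 − 10900/70800).
= 0.42 × 0.84605 = 0.35534.

0.36 per day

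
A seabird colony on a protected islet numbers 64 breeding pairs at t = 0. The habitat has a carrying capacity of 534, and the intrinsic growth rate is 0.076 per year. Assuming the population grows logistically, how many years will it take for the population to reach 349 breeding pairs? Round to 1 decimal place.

34.6 years

A = (K − N₀)/N₀ = (534 − 64)/64 = 7.3438.
Solve 534/(1 + 7.3438·e^(−0.076t)) = 349: 1 + 7.3438·e^(−0.076t) = 1.5301, so e^(−0.076t) = 0.0721819.
−0.076·t = ln(0.0721819) = -2.6286, so t = 2.6286/0.076 = 34.586.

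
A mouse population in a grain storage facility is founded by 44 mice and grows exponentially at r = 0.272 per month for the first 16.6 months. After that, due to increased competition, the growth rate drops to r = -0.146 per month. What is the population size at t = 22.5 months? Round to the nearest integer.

1699 mice

Phase 1: N(16.6) = 44·e^(0.272×16.6) = 44·e^4.515 = 4021.42.
Phase 2 runs for 22.5 − 16.6 = 5.9 months at r = -0.146.
N(22.5) = 4021.42·e^(-0.146×5.9) = 4021.42·e^-0.8614 = 1699.33.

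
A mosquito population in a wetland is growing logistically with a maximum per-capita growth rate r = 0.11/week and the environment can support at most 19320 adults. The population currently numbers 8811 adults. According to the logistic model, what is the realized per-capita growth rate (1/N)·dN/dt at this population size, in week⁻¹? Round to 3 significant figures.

(1/N)·dN/dt = r(1 − N/K) = 0.11 × (1 − 8811/19320).
= 0.11 × 0.54394 = 0.059834.

0.0598 per week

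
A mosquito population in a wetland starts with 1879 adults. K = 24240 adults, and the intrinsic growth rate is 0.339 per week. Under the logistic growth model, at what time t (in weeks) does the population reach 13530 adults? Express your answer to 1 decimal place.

A = (K − N₀)/N₀ = (24240 − 1879)/1879 = 11.9.
Solve 24240/(1 + 11.9·e^(−0.339t)) = 13530: 1 + 11.9·e^(−0.339t) = 1.7916, so e^(−0.339t) = 0.0665162.
−0.339·t = ln(0.0665162) = -2.7103, so t = 2.7103/0.339 = 7.995.

8.0 weeks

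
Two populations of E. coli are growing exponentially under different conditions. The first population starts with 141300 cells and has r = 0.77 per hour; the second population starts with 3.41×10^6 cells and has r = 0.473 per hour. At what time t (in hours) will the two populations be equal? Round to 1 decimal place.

10.7 hours

Set 141300·e^(0.77t) = 3.41×10^6·e^(0.473t).
e^((0.77 − 0.473)t) = 3.41×10^6/141300 → e^(0.297·t) = 24.133.
0.297·t = ln(24.133) = 3.1836, so t = 3.1836/0.297 = 10.719.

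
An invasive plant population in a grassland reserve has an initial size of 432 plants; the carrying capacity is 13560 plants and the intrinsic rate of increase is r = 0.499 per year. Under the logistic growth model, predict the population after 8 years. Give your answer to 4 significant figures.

8686 plants

A = (K − N₀)/N₀ = (13560 − 432)/432 = 30.389.
N(t) = K/(1 + A·e^(−rt)) = 13560/(1 + 30.389×e^(−0.499×8)).
e^(−3.992) = 0.018463; denominator = 1 + 30.389×0.018463 = 1.5611.
N = 13560/1.5611 = 8686.39.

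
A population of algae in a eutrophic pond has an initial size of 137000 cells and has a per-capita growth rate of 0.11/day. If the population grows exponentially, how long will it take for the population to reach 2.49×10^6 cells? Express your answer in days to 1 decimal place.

Set N₀·e^(rt) = 2.49×10^6: e^(0.11·t) = 2.49×10^6/137000 = 18.175.
0.11·t = ln(18.175) = 2.9001, so t = 2.9001/0.11 = 26.364.

26.4 days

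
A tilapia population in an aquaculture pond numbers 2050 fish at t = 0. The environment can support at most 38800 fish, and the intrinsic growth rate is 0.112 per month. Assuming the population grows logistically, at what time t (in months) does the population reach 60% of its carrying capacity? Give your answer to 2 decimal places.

29.39 months

A = (K − N₀)/N₀ = (38800 − 2050)/2050 = 17.927.
Solve 38800/(1 + 17.927·e^(−0.112t)) = 23280: 1 + 17.927·e^(−0.112t) = 1.6667, so e^(−0.112t) = 0.0371882.
−0.112·t = ln(0.0371882) = -3.2918, so t = 3.2918/0.112 = 29.391.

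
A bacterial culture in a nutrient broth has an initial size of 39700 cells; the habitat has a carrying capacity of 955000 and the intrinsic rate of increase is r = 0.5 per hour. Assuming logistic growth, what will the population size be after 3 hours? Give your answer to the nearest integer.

155427 cells

A = (K − N₀)/N₀ = (955000 − 39700)/39700 = 23.055.
N(t) = K/(1 + A·e^(−rt)) = 955000/(1 + 23.055×e^(−0.5×3)).
e^(−1.5) = 0.22313; denominator = 1 + 23.055×0.22313 = 6.1444.
N = 955000/6.1444 = 155427.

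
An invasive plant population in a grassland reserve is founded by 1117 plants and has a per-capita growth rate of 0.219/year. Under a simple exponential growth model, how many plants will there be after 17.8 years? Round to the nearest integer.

55083 plants

N(t) = N₀·e^(rt) = 1117 × e^(0.219×17.8) = 1117 × e^3.898.
e^3.898 ≈ 49.314, so N ≈ 1117 × 49.314 = 55083.3.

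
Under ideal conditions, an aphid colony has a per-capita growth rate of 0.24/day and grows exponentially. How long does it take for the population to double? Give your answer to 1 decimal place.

2.9 days

Doubling time t_d = ln(2)/r = 0.6931/0.24 = 2.8881.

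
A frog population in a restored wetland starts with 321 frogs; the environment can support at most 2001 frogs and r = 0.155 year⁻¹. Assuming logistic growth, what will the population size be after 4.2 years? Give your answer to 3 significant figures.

A = (K − N₀)/N₀ = (2001 − 321)/321 = 5.2336.
N(t) = K/(1 + A·e^(−rt)) = 2001/(1 + 5.2336×e^(−0.155×4.2)).
e^(−0.651) = 0.52152; denominator = 1 + 5.2336×0.52152 = 3.7295.
N = 2001/3.7295 = 536.537.

537 frogs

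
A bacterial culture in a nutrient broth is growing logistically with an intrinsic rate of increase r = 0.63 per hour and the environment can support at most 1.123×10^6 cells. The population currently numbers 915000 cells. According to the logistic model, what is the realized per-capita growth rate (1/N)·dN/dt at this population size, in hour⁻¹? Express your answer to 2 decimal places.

(1/N)·dN/dt = r(1 − N/K) = 0.63 × (1 − 915000/1.123×10^6).
= 0.63 × 0.18522 = 0.11669.

0.12 per hour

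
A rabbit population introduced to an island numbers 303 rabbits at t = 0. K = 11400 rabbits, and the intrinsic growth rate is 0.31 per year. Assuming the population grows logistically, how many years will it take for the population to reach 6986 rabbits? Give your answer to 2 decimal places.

A = (K − N₀)/N₀ = (11400 − 303)/303 = 36.624.
Solve 11400/(1 + 36.624·e^(−0.31t)) = 6986: 1 + 36.624·e^(−0.31t) = 1.6318, so e^(−0.31t) = 0.0172521.
−0.31·t = ln(0.0172521) = -4.0598, so t = 4.0598/0.31 = 13.096.

13.10 years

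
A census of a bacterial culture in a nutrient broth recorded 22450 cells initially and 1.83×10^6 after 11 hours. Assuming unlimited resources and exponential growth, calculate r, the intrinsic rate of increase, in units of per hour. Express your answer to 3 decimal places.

From N(t) = N₀·e^(rt): e^(r·11) = 1.83×10^6/22450 = 81.514.
r·11 = ln(81.514) = 4.4008, so r = 4.4008/11 = 0.40007.

0.400 per hour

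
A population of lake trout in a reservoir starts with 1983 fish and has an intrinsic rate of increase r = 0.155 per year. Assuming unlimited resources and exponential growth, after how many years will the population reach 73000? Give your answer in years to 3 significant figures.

23.3 years

Set N₀·e^(rt) = 73000: e^(0.155·t) = 73000/1983 = 36.813.
0.155·t = ln(36.813) = 3.6058, so t = 3.6058/0.155 = 23.264.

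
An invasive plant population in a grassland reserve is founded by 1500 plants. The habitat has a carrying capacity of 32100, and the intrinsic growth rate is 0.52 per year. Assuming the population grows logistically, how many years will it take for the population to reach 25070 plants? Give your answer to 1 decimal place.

8.2 years

A = (K − N₀)/N₀ = (32100 − 1500)/1500 = 20.4.
Solve 32100/(1 + 20.4·e^(−0.52t)) = 25070: 1 + 20.4·e^(−0.52t) = 1.2804, so e^(−0.52t) = 0.0137458.
−0.52·t = ln(0.0137458) = -4.287, so t = 4.287/0.52 = 8.2443.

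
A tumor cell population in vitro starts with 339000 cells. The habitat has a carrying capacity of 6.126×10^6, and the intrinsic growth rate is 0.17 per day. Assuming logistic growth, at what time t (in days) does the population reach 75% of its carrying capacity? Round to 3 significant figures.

23.2 days

A = (K − N₀)/N₀ = (6.126×10^6 − 339000)/339000 = 17.071.
Solve 6.126×10^6/(1 + 17.071·e^(−0.17t)) = 4.5945×10^6: 1 + 17.071·e^(−0.17t) = 1.3333, so e^(−0.17t) = 0.0195265.
−0.17·t = ln(0.0195265) = -3.936, so t = 3.936/0.17 = 23.153.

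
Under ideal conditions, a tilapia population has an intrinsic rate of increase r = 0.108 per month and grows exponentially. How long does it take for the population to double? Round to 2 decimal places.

Doubling time t_d = ln(2)/r = 0.6931/0.108 = 6.418.

6.42 months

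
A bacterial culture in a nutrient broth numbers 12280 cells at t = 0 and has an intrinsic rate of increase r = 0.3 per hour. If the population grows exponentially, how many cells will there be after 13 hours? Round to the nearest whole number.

606662 cells

N(t) = N₀·e^(rt) = 12280 × e^(0.3×13) = 12280 × e^3.9.
e^3.9 ≈ 49.402, so N ≈ 12280 × 49.402 = 606662.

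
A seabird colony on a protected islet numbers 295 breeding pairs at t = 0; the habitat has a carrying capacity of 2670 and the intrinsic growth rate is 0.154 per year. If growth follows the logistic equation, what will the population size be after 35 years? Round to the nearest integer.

A = (K − N₀)/N₀ = (2670 − 295)/295 = 8.0508.
N(t) = K/(1 + A·e^(−rt)) = 2670/(1 + 8.0508×e^(−0.154×35)).
e^(−5.39) = 0.004562; denominator = 1 + 8.0508×0.004562 = 1.0367.
N = 2670/1.0367 = 2575.41.

2575 breeding pairs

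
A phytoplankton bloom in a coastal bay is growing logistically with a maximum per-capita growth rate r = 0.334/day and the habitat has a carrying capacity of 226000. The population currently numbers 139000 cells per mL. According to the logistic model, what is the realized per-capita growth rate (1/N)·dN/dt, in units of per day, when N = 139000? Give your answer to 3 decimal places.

0.129 per day

(1/N)·dN/dt = r(1 − N/K) = 0.334 × (1 − 139000/226000).
= 0.334 × 0.38496 = 0.12858.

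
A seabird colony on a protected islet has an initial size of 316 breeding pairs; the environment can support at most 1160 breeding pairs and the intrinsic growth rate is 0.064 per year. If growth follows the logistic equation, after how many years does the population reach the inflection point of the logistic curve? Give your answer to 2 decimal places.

15.35 years

Logistic growth is fastest at N = K/2 = 580.
A = (K − N₀)/N₀ = 2.6709. Set K/(1 + A·e^(−rt)) = K/2 → A·e^(−rt) = 1.
e^(−0.064t) = 1/2.6709 = 0.374408, so t = ln(2.6709)/0.064 = 0.98241/0.064 = 15.35.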